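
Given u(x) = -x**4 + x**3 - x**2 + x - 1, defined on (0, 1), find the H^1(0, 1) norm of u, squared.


||u||_{H^1}^2 = 313/252

The H^1 norm (squared) on an interval (0, L) is
  ||u||_{H^1}^2 = ∫_0^L u(x)^2 dx + ∫_0^L u'(x)^2 dx.
Compute u'(x) = -4*x**3 + 3*x**2 - 2*x + 1.
Then u(x)^2 = x**8 - 2*x**7 + 3*x**6 - 4*x**5 + 5*x**4 - 4*x**3 + 3*x**2 - 2*x + 1 and u'(x)^2 = 16*x**6 - 24*x**5 + 25*x**4 - 20*x**3 + 10*x**2 - 4*x + 1.
Integrate each monomial from 0 to 1 using ∫_0^1 c·x^n dx = c·1^(n+1)/(n+1):
  ∫_0^1 u(x)^2 dx = ∫_0^1 (x^8 - 2*x^7 + 3*x^6 - 4*x^5 + 5*x^4 - 4*x^3 + 3*x^2 - 2*x + 1) dx. Term by term:
    ∫_0^1 x^8 dx = 1/9;  ∫_0^1 -2*x^7 dx = -1/4;  ∫_0^1 3*x^6 dx = 3/7;
    ∫_0^1 -4*x^5 dx = -2/3;  ∫_0^1 5*x^4 dx = 1;  ∫_0^1 -4*x^3 dx = -1;
    ∫_0^1 3*x^2 dx = 1;  ∫_0^1 -2*x dx = -1;  ∫_0^1 1 dx = 1.
  Sum: 1/9 − 1/4 + 3/7 − 2/3 + 1 − 1 + 1 − 1 + 1 = 157/252.
  ∫_0^1 u'(x)^2 dx = ∫_0^1 (16*x^6 - 24*x^5 + 25*x^4 - 20*x^3 + 10*x^2 - 4*x + 1) dx. Term by term:
    ∫_0^1 16*x^6 dx = 16/7;  ∫_0^1 -24*x^5 dx = -4;  ∫_0^1 25*x^4 dx = 5;
    ∫_0^1 -20*x^3 dx = -5;  ∫_0^1 10*x^2 dx = 10/3;  ∫_0^1 -4*x dx = -2;
    ∫_0^1 1 dx = 1.
  Sum: 16/7 − 4 + 5 − 5 + 10/3 − 2 + 1 = 13/21.
Adding: ||u||_{H^1}^2 = 157/252 + 13/21 = 313/252.


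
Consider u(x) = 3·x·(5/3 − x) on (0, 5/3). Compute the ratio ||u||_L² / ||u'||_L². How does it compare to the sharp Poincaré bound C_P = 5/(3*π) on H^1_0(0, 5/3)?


||u||_L² / ||u'||_L² = sqrt(10)/6 < C_P = 5/(3*π).

u(x) = 3·x·(5/3 − x), so u'(x) = 5 - 6*x.
u(x) = 3·x·(5/3 − x) vanishes at x = 0 and x = 5/3, so u ∈ H^1_0(0, 5/3). Differentiate via the product rule and integrate the resulting polynomials term by term.
  ∫_0^5/3 u² dx = ∫_0^5/3 (9*x^4 - 30*x^3 + 25*x^2) dx. Term by term:
    ∫_0^5/3 9*x^4 dx = 625/27;  ∫_0^5/3 -30*x^3 dx = -3125/54;  ∫_0^5/3 25*x^2 dx = 3125/81.
  Sum: 625/27 − 3125/54 + 3125/81 = 625/162.
  ∫_0^5/3 (u')² dx = ∫_0^5/3 (36*x^2 - 60*x + 25) dx. Term by term:
    ∫_0^5/3 36*x^2 dx = 500/9;  ∫_0^5/3 -60*x dx = -250/3;  ∫_0^5/3 25 dx = 125/3.
  Sum: 500/9 − 250/3 + 125/3 = 125/9.
∫_0^5/3 u² dx = 625/162, so ||u||_L² = 25*sqrt(2)/18.
∫_0^5/3 (u')² dx = 125/9, so ||u'||_L² = 5*sqrt(5)/3.
Ratio ||u||_L² / ||u'||_L² = sqrt(10)/6.
Sharp Poincaré constant on H^1_0(0, 5/3) is C_P = L/π = 5/(3*π), achieved by sin(3*π/5·x).
A polynomial bump cannot attain the sharp Poincaré constant (only the first sine eigenfunction does), so the ratio is strictly less than C_P, consistent with ||u||_L² ≤ C_P ||u'||_L².


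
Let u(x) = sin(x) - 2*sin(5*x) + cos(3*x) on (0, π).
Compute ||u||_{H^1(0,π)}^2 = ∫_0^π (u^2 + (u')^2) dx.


||u||_{H^1(0,π)}^2 = 58*π

u'(x) = -3*sin(3*x) + cos(x) - 10*cos(5*x).
Expand u² and (u')² and integrate term by term on (0, π), using: for integers n ≥ 1, ∫_0^π sin²(nx) dx = ∫_0^π cos²(nx) dx = π/2; for n ≠ n', ∫_0^π sin(nx)sin(n'x) dx = ∫_0^π cos(nx)cos(n'x) dx = 0; and by product-to-sum, ∫_0^π sin(nx)cos(n'x) dx = ½∫_0^π [sin((n+n')x) + sin((n−n')x)] dx, which is 0 when n+n' is even and 2n/(n²−n'²) when n+n' is odd (it need not vanish on (0, π)).
  u² squared terms: (-2)²·∫sin(5x)² dx = 4·π/2 = 2*π;  (1)²·∫cos(3x)² dx = 1·π/2 = π/2;  (1)²·∫sin(x)² dx = 1·π/2 = π/2.
  u² cross terms: 2·(-2)·(1)·∫sin(5x)·cos(3x) dx = -4·(0) = 0;  2·(-2)·(1)·∫sin(5x)·sin(x) dx = -4·(0) = 0;  2·(1)·(1)·∫cos(3x)·sin(x) dx = 2·(0) = 0.
  So ∫_0^π u² dx = 2*π + π/2 + π/2 + 0 + 0 + 0 = 3*π.
  (u')² squared terms: (-10)²·∫cos(5x)² dx = 100·π/2 = 50*π;  (-3)²·∫sin(3x)² dx = 9·π/2 = 9*π/2;  (1)²·∫cos(x)² dx = 1·π/2 = π/2.
  (u')² cross terms: 2·(-10)·(-3)·∫cos(5x)·sin(3x) dx = 60·(0) = 0;  2·(-10)·(1)·∫cos(5x)·cos(x) dx = -20·(0) = 0;  2·(-3)·(1)·∫sin(3x)·cos(x) dx = -6·(0) = 0.
  So ∫_0^π (u')² dx = 50*π + 9*π/2 + π/2 + 0 + 0 + 0 = 55*π.
||u||_{H^1}^2 = (3*π) + (55*π) = 58*π.


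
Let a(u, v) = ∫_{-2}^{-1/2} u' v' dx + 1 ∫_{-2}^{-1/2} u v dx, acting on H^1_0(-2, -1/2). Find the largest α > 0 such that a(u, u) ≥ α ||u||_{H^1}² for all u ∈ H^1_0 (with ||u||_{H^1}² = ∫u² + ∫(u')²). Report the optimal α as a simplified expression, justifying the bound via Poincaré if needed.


α = 1

Coercivity of a(·,·) on H^1_0(-2, -1/2) means a(u, u) ≥ α ||u||_{H^1}² for every u ∈ H^1_0.
The interval has length L = 3/2, and Poincaré/coercivity depend only on L. Here a(u, u) = ∫(u')² + (1)·∫u².
Here c = 1 ≥ 1, so a(u,u) = ∫(u')² + c∫u² ≥ ∫(u')² + ∫u² = ||u||_{H^1}², i.e. α = 1 works. No larger α is possible: a(u,u) ≥ α||u||_{H^1}² means (1−α)∫(u')² ≥ (α−c)∫u², and for the modes u_n = sin(nπ(x−x₀)/L) (x₀ the left endpoint) one has ∫u_n²/∫(u_n')² = (L/(nπ))² → 0, so a(u_n,u_n)/||u_n||_{H^1}² → 1. Hence the optimal constant is α = 1.
Therefore α = 1.


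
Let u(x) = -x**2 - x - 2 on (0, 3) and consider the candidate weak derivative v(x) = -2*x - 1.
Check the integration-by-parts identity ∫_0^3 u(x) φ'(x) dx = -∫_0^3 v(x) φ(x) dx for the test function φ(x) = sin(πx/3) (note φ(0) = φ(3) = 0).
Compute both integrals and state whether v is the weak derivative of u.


LHS = 24/π, RHS = 24/π. Yes, v = u' weakly.

u(x) = -x**2 - x - 2, classical derivative u'(x) = -2*x - 1.
φ(x) = sin(πx/3), so φ'(x) = π*cos(π*x/3)/3.
Note φ(0) = φ(3) = 0, so the boundary term u·φ vanishes.
LHS = ∫_0^3 u(x) φ'(x) dx = ∫_0^3 (-π*x^2*cos(π*x/3)/3 - π*x*cos(π*x/3)/3 - 2*π*cos(π*x/3)/3) dx. Term by term:
  ∫_0^3 -2*π*cos(π*x/3)/3 dx = 0;  ∫_0^3 -π*x*cos(π*x/3)/3 dx = 6/π;  ∫_0^3 -π*x^2*cos(π*x/3)/3 dx = 18/π.
Sum: 0 + 6/π + 18/π = 24/π.
So LHS = 24/π.
∫_0^3 v(x) φ(x) dx = ∫_0^3 (-2*x*sin(π*x/3) - sin(π*x/3)) dx. Term by term:
  ∫_0^3 -sin(π*x/3) dx = -6/π;  ∫_0^3 -2*x*sin(π*x/3) dx = -18/π.
Sum: -6/π − 18/π = -24/π.
So RHS = -∫_0^3 v(x) φ(x) dx = 24/π.
LHS = RHS, so the identity holds for this test φ.
Moreover u is smooth here and v(x) = u'(x) = -2*x - 1 pointwise, so the identity holds for every test function. Hence v is the weak derivative of u.


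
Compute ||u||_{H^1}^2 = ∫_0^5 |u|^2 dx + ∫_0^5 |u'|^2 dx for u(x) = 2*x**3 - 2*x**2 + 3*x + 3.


||u||_{H^1}^2 = 1068190/21

The H^1 norm (squared) on an interval (0, L) is
  ||u||_{H^1}^2 = ∫_0^L u(x)^2 dx + ∫_0^L u'(x)^2 dx.
Compute u'(x) = 6*x**2 - 4*x + 3.
Then u(x)^2 = 4*x**6 - 8*x**5 + 16*x**4 - 3*x**2 + 18*x + 9 and u'(x)^2 = 36*x**4 - 48*x**3 + 52*x**2 - 24*x + 9.
Integrate each monomial from 0 to 5 using ∫_0^5 c·x^n dx = c·5^(n+1)/(n+1):
  ∫_0^5 u(x)^2 dx = ∫_0^5 (4*x^6 - 8*x^5 + 16*x^4 - 3*x^2 + 18*x + 9) dx. Term by term:
    ∫_0^5 4*x^6 dx = 312500/7;  ∫_0^5 -8*x^5 dx = -62500/3;  ∫_0^5 16*x^4 dx = 10000;
    ∫_0^5 -3*x^2 dx = -125;  ∫_0^5 18*x dx = 225;  ∫_0^5 9 dx = 45.
  Sum: 312500/7 − 62500/3 + 10000 − 125 + 225 + 45 = 713045/21.
  ∫_0^5 u'(x)^2 dx = ∫_0^5 (36*x^4 - 48*x^3 + 52*x^2 - 24*x + 9) dx. Term by term:
    ∫_0^5 36*x^4 dx = 22500;  ∫_0^5 -48*x^3 dx = -7500;  ∫_0^5 52*x^2 dx = 6500/3;
    ∫_0^5 -24*x dx = -300;  ∫_0^5 9 dx = 45.
  Sum: 22500 − 7500 + 6500/3 − 300 + 45 = 50735/3.
Adding: ||u||_{H^1}^2 = 713045/21 + 50735/3 = 1068190/21.


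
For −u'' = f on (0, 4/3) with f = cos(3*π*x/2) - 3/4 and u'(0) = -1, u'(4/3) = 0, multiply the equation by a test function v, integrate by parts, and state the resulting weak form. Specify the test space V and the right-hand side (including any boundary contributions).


V = H^1(0, 4/3) (v unrestricted at boundary; u is determined up to an additive constant); weak form: ∫_0^4/3 u'v' dx = ∫_0^4/3 (cos(3*π*x/2) - 3/4) v dx + v(0) for all v ∈ V.

Multiply both sides by a test function v and integrate from 0 to 4/3:
  ∫_0^4/3 −u''(x) v(x) dx = ∫_0^4/3 f(x) v(x) dx.
Integrate the LHS by parts once:
  ∫_0^4/3 −u'' v dx = −[u'(x) v(x)]_0^4/3 + ∫_0^4/3 u'(x) v'(x) dx.
Thus ∫_0^4/3 u'(x) v'(x) dx = ∫_0^4/3 f(x) v(x) dx + [u'(x) v(x)]_0^4/3.
Choose V so that boundary terms are either known or forced to vanish.
u has inhomogeneous Neumann u'(0) = -1, u'(4/3) = 0. [u' v]_0^4/3 = (0)·v(4/3) − (-1)·v(0) = v(0). Take V = H^1(0, 4/3); boundary term becomes part of RHS.
Weak formulation: find u (satisfying any essential BC) such that ∫_0^4/3 u'(x) v'(x) dx = ∫_0^4/3 f v dx + v(0) for all v ∈ V (Neumann data are natural BCs: they enter the RHS as boundary terms).
Substituting f(x) = cos(3*π*x/2) - 3/4, the right-hand side is ∫_0^4/3 (cos(3*π*x/2) - 3/4) v dx + v(0).
Compatibility check (pure Neumann): taking v ≡ 1 ∈ V gives 0 = ∫_0^4/3 f dx + (0) − (-1), i.e. ∫_0^4/3 f dx must equal u'(0) − u'(4/3) = -1. Indeed ∫_0^4/3 (cos(3*π*x/2) - 3/4) dx = -1, so the data are compatible. The solution is then unique only up to an additive constant (fix it e.g. by requiring ∫_0^4/3 u dx = 0).


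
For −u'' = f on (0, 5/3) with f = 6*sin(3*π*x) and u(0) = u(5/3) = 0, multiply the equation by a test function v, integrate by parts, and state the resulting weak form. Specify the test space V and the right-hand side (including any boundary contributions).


V = H^1_0(0, 5/3) (so v(0) = v(5/3) = 0); weak form: ∫_0^5/3 u'v' dx = ∫_0^5/3 (6*sin(3*π*x)) v dx for all v ∈ V.

Multiply both sides by a test function v and integrate from 0 to 5/3:
  ∫_0^5/3 −u''(x) v(x) dx = ∫_0^5/3 f(x) v(x) dx.
Integrate the LHS by parts once:
  ∫_0^5/3 −u'' v dx = −[u'(x) v(x)]_0^5/3 + ∫_0^5/3 u'(x) v'(x) dx.
Thus ∫_0^5/3 u'(x) v'(x) dx = ∫_0^5/3 f(x) v(x) dx + [u'(x) v(x)]_0^5/3.
Choose V so that boundary terms are either known or forced to vanish.
u is Dirichlet: u(0) = u(5/3) = 0. Let V = H^1_0(0, 5/3); then v(0) = v(5/3) = 0, and [u' v]_0^5/3 = 0.
Weak formulation: find u (satisfying any essential BC) such that ∫_0^5/3 u'(x) v'(x) dx = ∫_0^5/3 f v dx for all v ∈ V.
Substituting f(x) = 6*sin(3*π*x), the right-hand side is ∫_0^5/3 (6*sin(3*π*x)) v dx.


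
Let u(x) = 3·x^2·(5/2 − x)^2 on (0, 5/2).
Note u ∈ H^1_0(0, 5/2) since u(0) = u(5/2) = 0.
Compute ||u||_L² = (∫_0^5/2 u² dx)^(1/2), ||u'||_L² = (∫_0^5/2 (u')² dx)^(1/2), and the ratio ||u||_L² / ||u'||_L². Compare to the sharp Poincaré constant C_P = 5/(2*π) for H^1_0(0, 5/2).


||u||_L² / ||u'||_L² = 5*sqrt(3)/12 < C_P = 5/(2*π).

u(x) = 3·x^2·(5/2 − x)^2, so u'(x) = 3*x*(2*x - 5)*(4*x - 5)/2.
u(x) = 3·x^2·(5/2 − x)^2 vanishes at x = 0 and x = 5/2, so u ∈ H^1_0(0, 5/2). Differentiate via the product rule and integrate the resulting polynomials term by term.
  ∫_0^5/2 u² dx = ∫_0^5/2 (9*x^8 - 90*x^7 + 675*x^6/2 - 1125*x^5/2 + 5625*x^4/16) dx. Term by term:
    ∫_0^5/2 9*x^8 dx = 1953125/512;  ∫_0^5/2 -90*x^7 dx = -17578125/1024;  ∫_0^5/2 675*x^6/2 dx = 52734375/1792;
    ∫_0^5/2 -1125*x^5/2 dx = -5859375/256;  ∫_0^5/2 5625*x^4/16 dx = 3515625/512.
  Sum: 1953125/512 − 17578125/1024 + 52734375/1792 − 5859375/256 + 3515625/512 = 390625/7168.
  ∫_0^5/2 (u')² dx = ∫_0^5/2 (144*x^6 - 1080*x^5 + 2925*x^4 - 3375*x^3 + 5625*x^2/4) dx. Term by term:
    ∫_0^5/2 144*x^6 dx = 703125/56;  ∫_0^5/2 -1080*x^5 dx = -703125/16;  ∫_0^5/2 2925*x^4 dx = 1828125/32;
    ∫_0^5/2 -3375*x^3 dx = -2109375/64;  ∫_0^5/2 5625*x^2/4 dx = 234375/32.
  Sum: 703125/56 − 703125/16 + 1828125/32 − 2109375/64 + 234375/32 = 46875/448.
∫_0^5/2 u² dx = 390625/7168, so ||u||_L² = 625*sqrt(7)/224.
∫_0^5/2 (u')² dx = 46875/448, so ||u'||_L² = 125*sqrt(21)/56.
Ratio ||u||_L² / ||u'||_L² = 5*sqrt(3)/12.
Sharp Poincaré constant on H^1_0(0, 5/2) is C_P = L/π = 5/(2*π), achieved by sin(2*π/5·x).
A polynomial bump cannot attain the sharp Poincaré constant (only the first sine eigenfunction does), so the ratio is strictly less than C_P, consistent with ||u||_L² ≤ C_P ||u'||_L².


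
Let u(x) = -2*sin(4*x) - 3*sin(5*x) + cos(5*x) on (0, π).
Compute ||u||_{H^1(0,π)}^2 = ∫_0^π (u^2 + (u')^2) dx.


||u||_{H^1(0,π)}^2 = 832/9 + 164*π

u'(x) = -5*sin(5*x) - 8*cos(4*x) - 15*cos(5*x).
Expand u² and (u')² and integrate term by term on (0, π), using: for integers n ≥ 1, ∫_0^π sin²(nx) dx = ∫_0^π cos²(nx) dx = π/2; for n ≠ n', ∫_0^π sin(nx)sin(n'x) dx = ∫_0^π cos(nx)cos(n'x) dx = 0; and by product-to-sum, ∫_0^π sin(nx)cos(n'x) dx = ½∫_0^π [sin((n+n')x) + sin((n−n')x)] dx, which is 0 when n+n' is even and 2n/(n²−n'²) when n+n' is odd (it need not vanish on (0, π)).
  u² squared terms: (-3)²·∫sin(5x)² dx = 9·π/2 = 9*π/2;  (-2)²·∫sin(4x)² dx = 4·π/2 = 2*π;  (1)²·∫cos(5x)² dx = 1·π/2 = π/2.
  u² cross terms: 2·(-3)·(-2)·∫sin(5x)·sin(4x) dx = 12·(0) = 0;  2·(-3)·(1)·∫sin(5x)·cos(5x) dx = -6·(0) = 0;  2·(-2)·(1)·∫sin(4x)·cos(5x) dx = -4·(-8/9) = 32/9.
  So ∫_0^π u² dx = 9*π/2 + 2*π + π/2 + 0 + 0 + 32/9 = 32/9 + 7*π.
  (u')² squared terms: (-15)²·∫cos(5x)² dx = 225·π/2 = 225*π/2;  (-8)²·∫cos(4x)² dx = 64·π/2 = 32*π;  (-5)²·∫sin(5x)² dx = 25·π/2 = 25*π/2.
  (u')² cross terms: 2·(-15)·(-8)·∫cos(5x)·cos(4x) dx = 240·(0) = 0;  2·(-15)·(-5)·∫cos(5x)·sin(5x) dx = 150·(0) = 0;  2·(-8)·(-5)·∫cos(4x)·sin(5x) dx = 80·(10/9) = 800/9.
  So ∫_0^π (u')² dx = 225*π/2 + 32*π + 25*π/2 + 0 + 0 + 800/9 = 800/9 + 157*π.
||u||_{H^1}^2 = (32/9 + 7*π) + (800/9 + 157*π) = 832/9 + 164*π.


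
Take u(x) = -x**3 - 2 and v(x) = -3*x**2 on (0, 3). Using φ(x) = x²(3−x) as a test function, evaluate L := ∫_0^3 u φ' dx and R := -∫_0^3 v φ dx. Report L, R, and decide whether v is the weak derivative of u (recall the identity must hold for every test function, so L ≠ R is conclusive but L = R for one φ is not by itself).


LHS = 729/10, RHS = 729/10. Yes, v = u' weakly.

u(x) = -x**3 - 2, classical derivative u'(x) = -3*x**2.
φ(x) = x²(3−x), so φ'(x) = 3*x*(2 - x).
Note φ(0) = φ(3) = 0, so the boundary term u·φ vanishes.
LHS = ∫_0^3 u(x) φ'(x) dx = ∫_0^3 (3*x^5 - 6*x^4 + 6*x^2 - 12*x) dx. Term by term:
  ∫_0^3 3*x^5 dx = 729/2;  ∫_0^3 -6*x^4 dx = -1458/5;  ∫_0^3 6*x^2 dx = 54;
  ∫_0^3 -12*x dx = -54.
Sum: 729/2 − 1458/5 + 54 − 54 = 729/10.
So LHS = 729/10.
∫_0^3 v(x) φ(x) dx = ∫_0^3 (3*x^5 - 9*x^4) dx. Term by term:
  ∫_0^3 3*x^5 dx = 729/2;  ∫_0^3 -9*x^4 dx = -2187/5.
Sum: 729/2 − 2187/5 = -729/10.
So RHS = -∫_0^3 v(x) φ(x) dx = 729/10.
LHS = RHS, so the identity holds for this test φ.
Moreover u is smooth here and v(x) = u'(x) = -3*x**2 pointwise, so the identity holds for every test function. Hence v is the weak derivative of u.


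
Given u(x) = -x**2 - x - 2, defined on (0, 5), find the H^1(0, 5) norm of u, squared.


||u||_{H^1}^2 = 2875/2

The H^1 norm (squared) on an interval (0, L) is
  ||u||_{H^1}^2 = ∫_0^L u(x)^2 dx + ∫_0^L u'(x)^2 dx.
Compute u'(x) = -2*x - 1.
Then u(x)^2 = x**4 + 2*x**3 + 5*x**2 + 4*x + 4 and u'(x)^2 = 4*x**2 + 4*x + 1.
Integrate each monomial from 0 to 5 using ∫_0^5 c·x^n dx = c·5^(n+1)/(n+1):
  ∫_0^5 u(x)^2 dx = ∫_0^5 (x^4 + 2*x^3 + 5*x^2 + 4*x + 4) dx. Term by term:
    ∫_0^5 x^4 dx = 625;  ∫_0^5 2*x^3 dx = 625/2;  ∫_0^5 5*x^2 dx = 625/3;
    ∫_0^5 4*x dx = 50;  ∫_0^5 4 dx = 20.
  Sum: 625 + 625/2 + 625/3 + 50 + 20 = 7295/6.
  ∫_0^5 u'(x)^2 dx = ∫_0^5 (4*x^2 + 4*x + 1) dx. Term by term:
    ∫_0^5 4*x^2 dx = 500/3;  ∫_0^5 4*x dx = 50;  ∫_0^5 1 dx = 5.
  Sum: 500/3 + 50 + 5 = 665/3.
Adding: ||u||_{H^1}^2 = 7295/6 + 665/3 = 2875/2.


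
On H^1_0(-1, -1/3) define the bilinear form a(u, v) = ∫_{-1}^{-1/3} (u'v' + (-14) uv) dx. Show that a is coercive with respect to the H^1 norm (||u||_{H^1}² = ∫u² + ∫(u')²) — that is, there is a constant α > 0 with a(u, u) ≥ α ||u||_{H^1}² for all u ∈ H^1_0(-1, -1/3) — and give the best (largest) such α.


α = (-56 + 9*π^2)/(4 + 9*π^2)

Coercivity of a(·,·) on H^1_0(-1, -1/3) means a(u, u) ≥ α ||u||_{H^1}² for every u ∈ H^1_0.
The interval has length L = 2/3, and Poincaré/coercivity depend only on L. Here a(u, u) = ∫(u')² + (-14)·∫u².
Here c = -14 < 0 with |c| < (π/L)² = 9*π^2/4, so coercivity still holds. The condition a(u,u) ≥ α||u||_{H^1}² reads (1−α)∫(u')² ≥ (α−c)∫u². Any admissible α is ≤ 1 (rapidly oscillating u have ∫u²/∫(u')² → 0), and α = 1 would force 0 ≥ (1−c)∫u², impossible since c < 1; so 1−α > 0. By the sharp Poincaré inequality on H^1_0 of an interval of length L, ∫(u')² ≥ (π/L)²∫u² with equality for the first sine mode sin(π(x−x₀)/L) (x₀ the left endpoint), so the inequality holds for all u iff (1−α)(π/L)² ≥ α − c, i.e. α ≤ ((π/L)² + c)/((π/L)² + 1) = (1 + c(L/π)²)/(1 + (L/π)²). (Direct route, valid since c ≤ 0: Poincaré gives c∫u² ≥ c(L/π)²∫(u')², so a(u,u) ≥ (1 + c(L/π)²)∫(u')², while ||u||_{H^1}² ≤ (1 + (L/π)²)∫(u')²; dividing yields the same α.) With (π/L)² = 9*π^2/4 and c = -14, the largest admissible constant is α = ((π/L)² + c)/((π/L)² + 1).
Simplifying, α = (-56 + 9*π^2)/(4 + 9*π^2).


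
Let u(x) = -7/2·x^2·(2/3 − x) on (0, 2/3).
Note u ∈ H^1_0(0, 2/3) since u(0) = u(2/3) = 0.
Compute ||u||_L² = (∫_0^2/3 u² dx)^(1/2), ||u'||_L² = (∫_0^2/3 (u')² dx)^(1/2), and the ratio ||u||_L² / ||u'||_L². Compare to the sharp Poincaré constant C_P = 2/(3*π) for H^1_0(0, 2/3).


||u||_L² / ||u'||_L² = sqrt(14)/21 < C_P = 2/(3*π).

u(x) = -7/2·x^2·(2/3 − x), so u'(x) = 7*x*(9*x - 4)/6.
u(x) = -7/2·x^2·(2/3 − x) vanishes at x = 0 and x = 2/3, so u ∈ H^1_0(0, 2/3). Differentiate via the product rule and integrate the resulting polynomials term by term.
  ∫_0^2/3 u² dx = ∫_0^2/3 (49*x^6/4 - 49*x^5/3 + 49*x^4/9) dx. Term by term:
    ∫_0^2/3 49*x^6/4 dx = 224/2187;  ∫_0^2/3 -49*x^5/3 dx = -1568/6561;  ∫_0^2/3 49*x^4/9 dx = 1568/10935.
  Sum: 224/2187 − 1568/6561 + 1568/10935 = 224/32805.
  ∫_0^2/3 (u')² dx = ∫_0^2/3 (441*x^4/4 - 98*x^3 + 196*x^2/9) dx. Term by term:
    ∫_0^2/3 441*x^4/4 dx = 392/135;  ∫_0^2/3 -98*x^3 dx = -392/81;  ∫_0^2/3 196*x^2/9 dx = 1568/729.
  Sum: 392/135 − 392/81 + 1568/729 = 784/3645.
∫_0^2/3 u² dx = 224/32805, so ||u||_L² = 4*sqrt(70)/405.
∫_0^2/3 (u')² dx = 784/3645, so ||u'||_L² = 28*sqrt(5)/135.
Ratio ||u||_L² / ||u'||_L² = sqrt(14)/21.
Sharp Poincaré constant on H^1_0(0, 2/3) is C_P = L/π = 2/(3*π), achieved by sin(3*π/2·x).
A polynomial bump cannot attain the sharp Poincaré constant (only the first sine eigenfunction does), so the ratio is strictly less than C_P, consistent with ||u||_L² ≤ C_P ||u'||_L².


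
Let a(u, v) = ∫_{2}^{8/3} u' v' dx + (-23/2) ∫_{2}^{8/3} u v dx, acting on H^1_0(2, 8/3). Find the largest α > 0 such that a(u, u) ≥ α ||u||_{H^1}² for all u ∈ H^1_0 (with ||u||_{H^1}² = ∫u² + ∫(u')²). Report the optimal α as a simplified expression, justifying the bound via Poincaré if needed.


α = (-46 + 9*π^2)/(4 + 9*π^2)

Coercivity of a(·,·) on H^1_0(2, 8/3) means a(u, u) ≥ α ||u||_{H^1}² for every u ∈ H^1_0.
The interval has length L = 2/3, and Poincaré/coercivity depend only on L. Here a(u, u) = ∫(u')² + (-23/2)·∫u².
Here c = -23/2 < 0 with |c| < (π/L)² = 9*π^2/4, so coercivity still holds. The condition a(u,u) ≥ α||u||_{H^1}² reads (1−α)∫(u')² ≥ (α−c)∫u². Any admissible α is ≤ 1 (rapidly oscillating u have ∫u²/∫(u')² → 0), and α = 1 would force 0 ≥ (1−c)∫u², impossible since c < 1; so 1−α > 0. By the sharp Poincaré inequality on H^1_0 of an interval of length L, ∫(u')² ≥ (π/L)²∫u² with equality for the first sine mode sin(π(x−x₀)/L) (x₀ the left endpoint), so the inequality holds for all u iff (1−α)(π/L)² ≥ α − c, i.e. α ≤ ((π/L)² + c)/((π/L)² + 1) = (1 + c(L/π)²)/(1 + (L/π)²). (Direct route, valid since c ≤ 0: Poincaré gives c∫u² ≥ c(L/π)²∫(u')², so a(u,u) ≥ (1 + c(L/π)²)∫(u')², while ||u||_{H^1}² ≤ (1 + (L/π)²)∫(u')²; dividing yields the same α.) With (π/L)² = 9*π^2/4 and c = -23/2, the largest admissible constant is α = ((π/L)² + c)/((π/L)² + 1).
Simplifying, α = (-46 + 9*π^2)/(4 + 9*π^2).


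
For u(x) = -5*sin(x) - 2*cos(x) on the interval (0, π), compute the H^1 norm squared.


||u||_{H^1(0,π)}^2 = 29*π

u'(x) = 2*sin(x) - 5*cos(x).
Expand u² and (u')² and integrate term by term on (0, π), using: for integers n ≥ 1, ∫_0^π sin²(nx) dx = ∫_0^π cos²(nx) dx = π/2; for n ≠ n', ∫_0^π sin(nx)sin(n'x) dx = ∫_0^π cos(nx)cos(n'x) dx = 0; and by product-to-sum, ∫_0^π sin(nx)cos(n'x) dx = ½∫_0^π [sin((n+n')x) + sin((n−n')x)] dx, which is 0 when n+n' is even and 2n/(n²−n'²) when n+n' is odd (it need not vanish on (0, π)).
  u² squared terms: (-5)²·∫sin(x)² dx = 25·π/2 = 25*π/2;  (-2)²·∫cos(x)² dx = 4·π/2 = 2*π.
  u² cross terms: 2·(-5)·(-2)·∫sin(x)·cos(x) dx = 20·(0) = 0.
  So ∫_0^π u² dx = 25*π/2 + 2*π + 0 = 29*π/2.
  (u')² squared terms: (-5)²·∫cos(x)² dx = 25·π/2 = 25*π/2;  (2)²·∫sin(x)² dx = 4·π/2 = 2*π.
  (u')² cross terms: 2·(-5)·(2)·∫cos(x)·sin(x) dx = -20·(0) = 0.
  So ∫_0^π (u')² dx = 25*π/2 + 2*π + 0 = 29*π/2.
||u||_{H^1}^2 = (29*π/2) + (29*π/2) = 29*π.


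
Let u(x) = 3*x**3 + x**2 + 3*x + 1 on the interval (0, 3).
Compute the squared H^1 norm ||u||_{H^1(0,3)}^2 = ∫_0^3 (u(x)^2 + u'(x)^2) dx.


||u||_{H^1}^2 = 70734/7

The H^1 norm (squared) on an interval (0, L) is
  ||u||_{H^1}^2 = ∫_0^L u(x)^2 dx + ∫_0^L u'(x)^2 dx.
Compute u'(x) = 9*x**2 + 2*x + 3.
Then u(x)^2 = 9*x**6 + 6*x**5 + 19*x**4 + 12*x**3 + 11*x**2 + 6*x + 1 and u'(x)^2 = 81*x**4 + 36*x**3 + 58*x**2 + 12*x + 9.
Integrate each monomial from 0 to 3 using ∫_0^3 c·x^n dx = c·3^(n+1)/(n+1):
  ∫_0^3 u(x)^2 dx = ∫_0^3 (9*x^6 + 6*x^5 + 19*x^4 + 12*x^3 + 11*x^2 + 6*x + 1) dx. Term by term:
    ∫_0^3 9*x^6 dx = 19683/7;  ∫_0^3 6*x^5 dx = 729;  ∫_0^3 19*x^4 dx = 4617/5;
    ∫_0^3 12*x^3 dx = 243;  ∫_0^3 11*x^2 dx = 99;  ∫_0^3 6*x dx = 27;
    ∫_0^3 1 dx = 3.
  Sum: 19683/7 + 729 + 4617/5 + 243 + 99 + 27 + 3 = 169269/35.
  ∫_0^3 u'(x)^2 dx = ∫_0^3 (81*x^4 + 36*x^3 + 58*x^2 + 12*x + 9) dx. Term by term:
    ∫_0^3 81*x^4 dx = 19683/5;  ∫_0^3 36*x^3 dx = 729;  ∫_0^3 58*x^2 dx = 522;
    ∫_0^3 12*x dx = 54;  ∫_0^3 9 dx = 27.
  Sum: 19683/5 + 729 + 522 + 54 + 27 = 26343/5.
Adding: ||u||_{H^1}^2 = 169269/35 + 26343/5 = 70734/7.


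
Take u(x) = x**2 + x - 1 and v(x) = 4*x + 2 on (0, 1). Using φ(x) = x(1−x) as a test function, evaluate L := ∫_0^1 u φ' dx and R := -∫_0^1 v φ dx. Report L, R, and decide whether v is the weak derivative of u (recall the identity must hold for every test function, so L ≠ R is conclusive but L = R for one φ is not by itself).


LHS = -1/3, RHS = -2/3. No, v is not the weak derivative of u.

u(x) = x**2 + x - 1, classical derivative u'(x) = 2*x + 1.
φ(x) = x(1−x), so φ'(x) = 1 - 2*x.
Note φ(0) = φ(1) = 0, so the boundary term u·φ vanishes.
LHS = ∫_0^1 u(x) φ'(x) dx = ∫_0^1 (-2*x^3 - x^2 + 3*x - 1) dx. Term by term:
  ∫_0^1 -2*x^3 dx = -1/2;  ∫_0^1 -x^2 dx = -1/3;  ∫_0^1 3*x dx = 3/2;
  ∫_0^1 -1 dx = -1.
Sum: -1/2 − 1/3 + 3/2 − 1 = -1/3.
So LHS = -1/3.
∫_0^1 v(x) φ(x) dx = ∫_0^1 (-4*x^3 + 2*x^2 + 2*x) dx. Term by term:
  ∫_0^1 -4*x^3 dx = -1;  ∫_0^1 2*x^2 dx = 2/3;  ∫_0^1 2*x dx = 1.
Sum: -1 + 2/3 + 1 = 2/3.
So RHS = -∫_0^1 v(x) φ(x) dx = -2/3.
LHS − RHS = 1/3 ≠ 0, so the identity fails.
(For a valid weak derivative the identity must hold for EVERY test function, in particular this one. The failure shows v is NOT the weak derivative of u.)
Correct weak derivative would be u'(x) = 2*x + 1.


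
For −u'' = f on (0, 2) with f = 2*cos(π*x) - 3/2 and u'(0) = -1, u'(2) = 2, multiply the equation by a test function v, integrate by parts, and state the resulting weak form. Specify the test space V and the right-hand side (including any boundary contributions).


V = H^1(0, 2) (v unrestricted at boundary; u is determined up to an additive constant); weak form: ∫_0^2 u'v' dx = ∫_0^2 (2*cos(π*x) - 3/2) v dx + 2·v(2) + v(0) for all v ∈ V.

Multiply both sides by a test function v and integrate from 0 to 2:
  ∫_0^2 −u''(x) v(x) dx = ∫_0^2 f(x) v(x) dx.
Integrate the LHS by parts once:
  ∫_0^2 −u'' v dx = −[u'(x) v(x)]_0^2 + ∫_0^2 u'(x) v'(x) dx.
Thus ∫_0^2 u'(x) v'(x) dx = ∫_0^2 f(x) v(x) dx + [u'(x) v(x)]_0^2.
Choose V so that boundary terms are either known or forced to vanish.
u has inhomogeneous Neumann u'(0) = -1, u'(2) = 2. [u' v]_0^2 = (2)·v(2) − (-1)·v(0) = 2·v(2) + v(0). Take V = H^1(0, 2); boundary term becomes part of RHS.
Weak formulation: find u (satisfying any essential BC) such that ∫_0^2 u'(x) v'(x) dx = ∫_0^2 f v dx + 2·v(2) + v(0) for all v ∈ V (Neumann data are natural BCs: they enter the RHS as boundary terms).
Substituting f(x) = 2*cos(π*x) - 3/2, the right-hand side is ∫_0^2 (2*cos(π*x) - 3/2) v dx + 2·v(2) + v(0).
Compatibility check (pure Neumann): taking v ≡ 1 ∈ V gives 0 = ∫_0^2 f dx + (2) − (-1), i.e. ∫_0^2 f dx must equal u'(0) − u'(2) = -3. Indeed ∫_0^2 (2*cos(π*x) - 3/2) dx = -3, so the data are compatible. The solution is then unique only up to an additive constant (fix it e.g. by requiring ∫_0^2 u dx = 0).


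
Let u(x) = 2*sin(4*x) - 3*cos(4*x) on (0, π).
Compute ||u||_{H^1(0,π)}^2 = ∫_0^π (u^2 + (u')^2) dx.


||u||_{H^1(0,π)}^2 = 221*π/2

u'(x) = 12*sin(4*x) + 8*cos(4*x).
Expand u² and (u')² and integrate term by term on (0, π), using: for integers n ≥ 1, ∫_0^π sin²(nx) dx = ∫_0^π cos²(nx) dx = π/2; for n ≠ n', ∫_0^π sin(nx)sin(n'x) dx = ∫_0^π cos(nx)cos(n'x) dx = 0; and by product-to-sum, ∫_0^π sin(nx)cos(n'x) dx = ½∫_0^π [sin((n+n')x) + sin((n−n')x)] dx, which is 0 when n+n' is even and 2n/(n²−n'²) when n+n' is odd (it need not vanish on (0, π)).
  u² squared terms: (-3)²·∫cos(4x)² dx = 9·π/2 = 9*π/2;  (2)²·∫sin(4x)² dx = 4·π/2 = 2*π.
  u² cross terms: 2·(-3)·(2)·∫cos(4x)·sin(4x) dx = -12·(0) = 0.
  So ∫_0^π u² dx = 9*π/2 + 2*π + 0 = 13*π/2.
  (u')² squared terms: (8)²·∫cos(4x)² dx = 64·π/2 = 32*π;  (12)²·∫sin(4x)² dx = 144·π/2 = 72*π.
  (u')² cross terms: 2·(8)·(12)·∫cos(4x)·sin(4x) dx = 192·(0) = 0.
  So ∫_0^π (u')² dx = 32*π + 72*π + 0 = 104*π.
||u||_{H^1}^2 = (13*π/2) + (104*π) = 221*π/2.


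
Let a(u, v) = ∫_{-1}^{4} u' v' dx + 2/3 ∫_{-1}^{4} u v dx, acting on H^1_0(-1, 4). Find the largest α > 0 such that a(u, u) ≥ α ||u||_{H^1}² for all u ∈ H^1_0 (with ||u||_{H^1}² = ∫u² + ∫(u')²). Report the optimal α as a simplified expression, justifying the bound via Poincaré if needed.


α = (π^2 + 50/3)/(π^2 + 25)

Coercivity of a(·,·) on H^1_0(-1, 4) means a(u, u) ≥ α ||u||_{H^1}² for every u ∈ H^1_0.
The interval has length L = 5, and Poincaré/coercivity depend only on L. Here a(u, u) = ∫(u')² + (2/3)·∫u².
Here 0 < c = 2/3 < 1. The condition a(u,u) ≥ α||u||_{H^1}² reads (1−α)∫(u')² ≥ (α−c)∫u². Any admissible α is ≤ 1 (rapidly oscillating u have ∫u²/∫(u')² → 0), and α = 1 would force 0 ≥ (1−c)∫u², impossible since c < 1; so 1−α > 0. By the sharp Poincaré inequality on H^1_0 of an interval of length L, ∫(u')² ≥ (π/L)²∫u² with equality for the first sine mode sin(π(x−x₀)/L) (x₀ the left endpoint), so the inequality holds for all u iff (1−α)(π/L)² ≥ α − c, i.e. α ≤ ((π/L)² + c)/((π/L)² + 1) = (1 + c(L/π)²)/(1 + (L/π)²). With (π/L)² = π^2/25 and c = 2/3, the largest admissible constant is α = ((π/L)² + c)/((π/L)² + 1).
Simplifying, α = (π^2 + 50/3)/(π^2 + 25).


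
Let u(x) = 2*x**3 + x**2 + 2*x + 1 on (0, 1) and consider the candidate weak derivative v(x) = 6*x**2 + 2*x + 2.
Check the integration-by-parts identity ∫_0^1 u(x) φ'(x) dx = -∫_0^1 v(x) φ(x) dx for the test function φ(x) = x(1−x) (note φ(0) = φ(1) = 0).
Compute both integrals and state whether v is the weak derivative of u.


LHS = -4/5, RHS = -4/5. Yes, v = u' weakly.

u(x) = 2*x**3 + x**2 + 2*x + 1, classical derivative u'(x) = 6*x**2 + 2*x + 2.
φ(x) = x(1−x), so φ'(x) = 1 - 2*x.
Note φ(0) = φ(1) = 0, so the boundary term u·φ vanishes.
LHS = ∫_0^1 u(x) φ'(x) dx = ∫_0^1 (-4*x^4 - 3*x^2 + 1) dx. Term by term:
  ∫_0^1 -4*x^4 dx = -4/5;  ∫_0^1 -3*x^2 dx = -1;  ∫_0^1 1 dx = 1.
Sum: -4/5 − 1 + 1 = -4/5.
So LHS = -4/5.
∫_0^1 v(x) φ(x) dx = ∫_0^1 (-6*x^4 + 4*x^3 + 2*x) dx. Term by term:
  ∫_0^1 -6*x^4 dx = -6/5;  ∫_0^1 4*x^3 dx = 1;  ∫_0^1 2*x dx = 1.
Sum: -6/5 + 1 + 1 = 4/5.
So RHS = -∫_0^1 v(x) φ(x) dx = -4/5.
LHS = RHS, so the identity holds for this test φ.
Moreover u is smooth here and v(x) = u'(x) = 6*x**2 + 2*x + 2 pointwise, so the identity holds for every test function. Hence v is the weak derivative of u.


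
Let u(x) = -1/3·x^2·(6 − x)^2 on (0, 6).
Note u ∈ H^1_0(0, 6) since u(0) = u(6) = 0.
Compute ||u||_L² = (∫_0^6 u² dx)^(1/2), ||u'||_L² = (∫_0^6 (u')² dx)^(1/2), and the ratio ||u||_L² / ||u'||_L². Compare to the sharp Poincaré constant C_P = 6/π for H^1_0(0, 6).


||u||_L² / ||u'||_L² = sqrt(3) < C_P = 6/π.

u(x) = -1/3·x^2·(6 − x)^2, so u'(x) = 4*x*(-x^2 + 9*x - 18)/3.
u(x) = -1/3·x^2·(6 − x)^2 vanishes at x = 0 and x = 6, so u ∈ H^1_0(0, 6). Differentiate via the product rule and integrate the resulting polynomials term by term.
  ∫_0^6 u² dx = ∫_0^6 (x^8/9 - 8*x^7/3 + 24*x^6 - 96*x^5 + 144*x^4) dx. Term by term:
    ∫_0^6 x^8/9 dx = 124416;  ∫_0^6 -8*x^7/3 dx = -559872;  ∫_0^6 24*x^6 dx = 6718464/7;
    ∫_0^6 -96*x^5 dx = -746496;  ∫_0^6 144*x^4 dx = 1119744/5.
  Sum: 124416 − 559872 + 6718464/7 − 746496 + 1119744/5 = 62208/35.
  ∫_0^6 (u')² dx = ∫_0^6 (16*x^6/9 - 32*x^5 + 208*x^4 - 576*x^3 + 576*x^2) dx. Term by term:
    ∫_0^6 16*x^6/9 dx = 497664/7;  ∫_0^6 -32*x^5 dx = -248832;  ∫_0^6 208*x^4 dx = 1617408/5;
    ∫_0^6 -576*x^3 dx = -186624;  ∫_0^6 576*x^2 dx = 41472.
  Sum: 497664/7 − 248832 + 1617408/5 − 186624 + 41472 = 20736/35.
∫_0^6 u² dx = 62208/35, so ||u||_L² = 144*sqrt(105)/35.
∫_0^6 (u')² dx = 20736/35, so ||u'||_L² = 144*sqrt(35)/35.
Ratio ||u||_L² / ||u'||_L² = sqrt(3).
Sharp Poincaré constant on H^1_0(0, 6) is C_P = L/π = 6/π, achieved by sin(π/6·x).
A polynomial bump cannot attain the sharp Poincaré constant (only the first sine eigenfunction does), so the ratio is strictly less than C_P, consistent with ||u||_L² ≤ C_P ||u'||_L².


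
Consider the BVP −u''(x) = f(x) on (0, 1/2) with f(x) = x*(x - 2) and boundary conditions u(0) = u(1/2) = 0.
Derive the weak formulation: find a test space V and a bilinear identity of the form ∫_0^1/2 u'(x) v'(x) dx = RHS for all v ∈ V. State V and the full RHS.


V = H^1_0(0, 1/2) (so v(0) = v(1/2) = 0); weak form: ∫_0^1/2 u'v' dx = ∫_0^1/2 (x*(x - 2)) v dx for all v ∈ V.

Multiply both sides by a test function v and integrate from 0 to 1/2:
  ∫_0^1/2 −u''(x) v(x) dx = ∫_0^1/2 f(x) v(x) dx.
Integrate the LHS by parts once:
  ∫_0^1/2 −u'' v dx = −[u'(x) v(x)]_0^1/2 + ∫_0^1/2 u'(x) v'(x) dx.
Thus ∫_0^1/2 u'(x) v'(x) dx = ∫_0^1/2 f(x) v(x) dx + [u'(x) v(x)]_0^1/2.
Choose V so that boundary terms are either known or forced to vanish.
u is Dirichlet: u(0) = u(1/2) = 0. Let V = H^1_0(0, 1/2); then v(0) = v(1/2) = 0, and [u' v]_0^1/2 = 0.
Weak formulation: find u (satisfying any essential BC) such that ∫_0^1/2 u'(x) v'(x) dx = ∫_0^1/2 f v dx for all v ∈ V.
Substituting f(x) = x*(x - 2), the right-hand side is ∫_0^1/2 (x*(x - 2)) v dx.


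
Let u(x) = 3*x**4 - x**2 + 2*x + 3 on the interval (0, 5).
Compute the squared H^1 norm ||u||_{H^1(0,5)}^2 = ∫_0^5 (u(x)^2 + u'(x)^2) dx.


||u||_{H^1}^2 = 73783540/21

The H^1 norm (squared) on an interval (0, L) is
  ||u||_{H^1}^2 = ∫_0^L u(x)^2 dx + ∫_0^L u'(x)^2 dx.
Compute u'(x) = 12*x**3 - 2*x + 2.
Then u(x)^2 = 9*x**8 - 6*x**6 + 12*x**5 + 19*x**4 - 4*x**3 - 2*x**2 + 12*x + 9 and u'(x)^2 = 144*x**6 - 48*x**4 + 48*x**3 + 4*x**2 - 8*x + 4.
Integrate each monomial from 0 to 5 using ∫_0^5 c·x^n dx = c·5^(n+1)/(n+1):
  ∫_0^5 u(x)^2 dx = ∫_0^5 (9*x^8 - 6*x^6 + 12*x^5 + 19*x^4 - 4*x^3 - 2*x^2 + 12*x + 9) dx. Term by term:
    ∫_0^5 9*x^8 dx = 1953125;  ∫_0^5 -6*x^6 dx = -468750/7;  ∫_0^5 12*x^5 dx = 31250;
    ∫_0^5 19*x^4 dx = 11875;  ∫_0^5 -4*x^3 dx = -625;  ∫_0^5 -2*x^2 dx = -250/3;
    ∫_0^5 12*x dx = 150;  ∫_0^5 9 dx = 45.
  Sum: 1953125 − 468750/7 + 31250 + 11875 − 625 − 250/3 + 150 + 45 = 40504220/21.
  ∫_0^5 u'(x)^2 dx = ∫_0^5 (144*x^6 - 48*x^4 + 48*x^3 + 4*x^2 - 8*x + 4) dx. Term by term:
    ∫_0^5 144*x^6 dx = 11250000/7;  ∫_0^5 -48*x^4 dx = -30000;  ∫_0^5 48*x^3 dx = 7500;
    ∫_0^5 4*x^2 dx = 500/3;  ∫_0^5 -8*x dx = -100;  ∫_0^5 4 dx = 20.
  Sum: 11250000/7 − 30000 + 7500 + 500/3 − 100 + 20 = 33279320/21.
Adding: ||u||_{H^1}^2 = 40504220/21 + 33279320/21 = 73783540/21.


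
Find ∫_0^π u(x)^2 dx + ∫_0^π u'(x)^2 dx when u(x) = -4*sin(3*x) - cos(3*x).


||u||_{H^1(0,π)}^2 = 85*π

u'(x) = 3*sin(3*x) - 12*cos(3*x).
Expand u² and (u')² and integrate term by term on (0, π), using: for integers n ≥ 1, ∫_0^π sin²(nx) dx = ∫_0^π cos²(nx) dx = π/2; for n ≠ n', ∫_0^π sin(nx)sin(n'x) dx = ∫_0^π cos(nx)cos(n'x) dx = 0; and by product-to-sum, ∫_0^π sin(nx)cos(n'x) dx = ½∫_0^π [sin((n+n')x) + sin((n−n')x)] dx, which is 0 when n+n' is even and 2n/(n²−n'²) when n+n' is odd (it need not vanish on (0, π)).
  u² squared terms: (-1)²·∫cos(3x)² dx = 1·π/2 = π/2;  (-4)²·∫sin(3x)² dx = 16·π/2 = 8*π.
  u² cross terms: 2·(-1)·(-4)·∫cos(3x)·sin(3x) dx = 8·(0) = 0.
  So ∫_0^π u² dx = π/2 + 8*π + 0 = 17*π/2.
  (u')² squared terms: (-12)²·∫cos(3x)² dx = 144·π/2 = 72*π;  (3)²·∫sin(3x)² dx = 9·π/2 = 9*π/2.
  (u')² cross terms: 2·(-12)·(3)·∫cos(3x)·sin(3x) dx = -72·(0) = 0.
  So ∫_0^π (u')² dx = 72*π + 9*π/2 + 0 = 153*π/2.
||u||_{H^1}^2 = (17*π/2) + (153*π/2) = 85*π.


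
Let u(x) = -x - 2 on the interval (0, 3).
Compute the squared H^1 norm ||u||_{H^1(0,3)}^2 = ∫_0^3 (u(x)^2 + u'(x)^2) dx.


||u||_{H^1}^2 = 42

The H^1 norm (squared) on an interval (0, L) is
  ||u||_{H^1}^2 = ∫_0^L u(x)^2 dx + ∫_0^L u'(x)^2 dx.
Compute u'(x) = -1.
Then u(x)^2 = x**2 + 4*x + 4 and u'(x)^2 = 1.
Integrate each monomial from 0 to 3 using ∫_0^3 c·x^n dx = c·3^(n+1)/(n+1):
  ∫_0^3 u(x)^2 dx = ∫_0^3 (x^2 + 4*x + 4) dx. Term by term:
    ∫_0^3 x^2 dx = 9;  ∫_0^3 4*x dx = 18;  ∫_0^3 4 dx = 12.
  Sum: 9 + 18 + 12 = 39.
  ∫_0^3 u'(x)^2 dx = ∫_0^3 (1) dx. Term by term:
    ∫_0^3 1 dx = 3.
Adding: ||u||_{H^1}^2 = 39 + 3 = 42.


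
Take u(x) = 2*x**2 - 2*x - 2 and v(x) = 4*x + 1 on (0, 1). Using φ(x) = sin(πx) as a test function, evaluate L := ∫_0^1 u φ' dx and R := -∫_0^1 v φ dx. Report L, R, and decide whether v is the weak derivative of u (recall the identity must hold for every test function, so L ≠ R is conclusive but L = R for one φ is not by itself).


LHS = 0, RHS = -6/π. No, v is not the weak derivative of u.

u(x) = 2*x**2 - 2*x - 2, classical derivative u'(x) = 4*x - 2.
φ(x) = sin(πx), so φ'(x) = π*cos(π*x).
Note φ(0) = φ(1) = 0, so the boundary term u·φ vanishes.
LHS = ∫_0^1 u(x) φ'(x) dx = ∫_0^1 (2*π*x^2*cos(π*x) - 2*π*x*cos(π*x) - 2*π*cos(π*x)) dx. Term by term:
  ∫_0^1 -2*π*cos(π*x) dx = 0;  ∫_0^1 -2*π*x*cos(π*x) dx = 4/π;  ∫_0^1 2*π*x^2*cos(π*x) dx = -4/π.
Sum: 0 + 4/π − 4/π = 0.
So LHS = 0.
∫_0^1 v(x) φ(x) dx = ∫_0^1 (4*x*sin(π*x) + sin(π*x)) dx. Term by term:
  ∫_0^1 4*x*sin(π*x) dx = 4/π;  ∫_0^1 sin(π*x) dx = 2/π.
Sum: 4/π + 2/π = 6/π.
So RHS = -∫_0^1 v(x) φ(x) dx = -6/π.
LHS − RHS = 6/π ≠ 0, so the identity fails.
(For a valid weak derivative the identity must hold for EVERY test function, in particular this one. The failure shows v is NOT the weak derivative of u.)
Correct weak derivative would be u'(x) = 4*x - 2.


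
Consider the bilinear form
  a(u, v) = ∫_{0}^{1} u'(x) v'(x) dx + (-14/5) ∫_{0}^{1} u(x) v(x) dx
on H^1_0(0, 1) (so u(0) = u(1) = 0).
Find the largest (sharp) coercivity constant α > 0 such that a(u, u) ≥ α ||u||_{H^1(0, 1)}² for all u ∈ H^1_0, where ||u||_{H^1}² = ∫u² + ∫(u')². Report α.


α = (-14/5 + π^2)/(1 + π^2)

Coercivity of a(·,·) on H^1_0(0, 1) means a(u, u) ≥ α ||u||_{H^1}² for every u ∈ H^1_0.
The interval has length L = 1, and Poincaré/coercivity depend only on L. Here a(u, u) = ∫(u')² + (-14/5)·∫u².
Here c = -14/5 < 0 with |c| < (π/L)² = π^2, so coercivity still holds. The condition a(u,u) ≥ α||u||_{H^1}² reads (1−α)∫(u')² ≥ (α−c)∫u². Any admissible α is ≤ 1 (rapidly oscillating u have ∫u²/∫(u')² → 0), and α = 1 would force 0 ≥ (1−c)∫u², impossible since c < 1; so 1−α > 0. By the sharp Poincaré inequality on H^1_0 of an interval of length L, ∫(u')² ≥ (π/L)²∫u² with equality for the first sine mode sin(π(x−x₀)/L) (x₀ the left endpoint), so the inequality holds for all u iff (1−α)(π/L)² ≥ α − c, i.e. α ≤ ((π/L)² + c)/((π/L)² + 1) = (1 + c(L/π)²)/(1 + (L/π)²). (Direct route, valid since c ≤ 0: Poincaré gives c∫u² ≥ c(L/π)²∫(u')², so a(u,u) ≥ (1 + c(L/π)²)∫(u')², while ||u||_{H^1}² ≤ (1 + (L/π)²)∫(u')²; dividing yields the same α.) With (π/L)² = π^2 and c = -14/5, the largest admissible constant is α = ((π/L)² + c)/((π/L)² + 1).
Simplifying, α = (-14/5 + π^2)/(1 + π^2).


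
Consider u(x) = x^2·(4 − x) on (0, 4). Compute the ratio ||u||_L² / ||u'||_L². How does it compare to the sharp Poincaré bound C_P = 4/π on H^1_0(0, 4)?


||u||_L² / ||u'||_L² = 2*sqrt(14)/7 < C_P = 4/π.

u(x) = x^2·(4 − x), so u'(x) = x*(8 - 3*x).
u(x) = x^2·(4 − x) vanishes at x = 0 and x = 4, so u ∈ H^1_0(0, 4). Differentiate via the product rule and integrate the resulting polynomials term by term.
  ∫_0^4 u² dx = ∫_0^4 (x^6 - 8*x^5 + 16*x^4) dx. Term by term:
    ∫_0^4 x^6 dx = 16384/7;  ∫_0^4 -8*x^5 dx = -16384/3;  ∫_0^4 16*x^4 dx = 16384/5.
  Sum: 16384/7 − 16384/3 + 16384/5 = 16384/105.
  ∫_0^4 (u')² dx = ∫_0^4 (9*x^4 - 48*x^3 + 64*x^2) dx. Term by term:
    ∫_0^4 9*x^4 dx = 9216/5;  ∫_0^4 -48*x^3 dx = -3072;  ∫_0^4 64*x^2 dx = 4096/3.
  Sum: 9216/5 − 3072 + 4096/3 = 2048/15.
∫_0^4 u² dx = 16384/105, so ||u||_L² = 128*sqrt(105)/105.
∫_0^4 (u')² dx = 2048/15, so ||u'||_L² = 32*sqrt(30)/15.
Ratio ||u||_L² / ||u'||_L² = 2*sqrt(14)/7.
Sharp Poincaré constant on H^1_0(0, 4) is C_P = L/π = 4/π, achieved by sin(π/4·x).
A polynomial bump cannot attain the sharp Poincaré constant (only the first sine eigenfunction does), so the ratio is strictly less than C_P, consistent with ||u||_L² ≤ C_P ||u'||_L².


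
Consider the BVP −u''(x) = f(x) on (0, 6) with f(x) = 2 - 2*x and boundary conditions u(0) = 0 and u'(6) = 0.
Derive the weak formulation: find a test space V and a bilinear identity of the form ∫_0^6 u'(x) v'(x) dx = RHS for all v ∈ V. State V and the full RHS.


V = {v ∈ H^1(0, 6) : v(0) = 0} (test functions vanish at x = 0 where u is specified); weak form: ∫_0^6 u'v' dx = ∫_0^6 (2 - 2*x) v dx for all v ∈ V.

Multiply both sides by a test function v and integrate from 0 to 6:
  ∫_0^6 −u''(x) v(x) dx = ∫_0^6 f(x) v(x) dx.
Integrate the LHS by parts once:
  ∫_0^6 −u'' v dx = −[u'(x) v(x)]_0^6 + ∫_0^6 u'(x) v'(x) dx.
Thus ∫_0^6 u'(x) v'(x) dx = ∫_0^6 f(x) v(x) dx + [u'(x) v(x)]_0^6.
Choose V so that boundary terms are either known or forced to vanish.
Mixed BC: u(0) = 0 (Dirichlet) and u'(6) = 0 (Neumann). Define V = {v ∈ H^1(0, 6) : v(0) = 0}. Then [u' v]_0^6 = u'(6)·v(6) − u'(0)·0 = 0.
Weak formulation: find u (satisfying any essential BC) such that ∫_0^6 u'(x) v'(x) dx = ∫_0^6 f v dx for all v ∈ V (Dirichlet at 0 absorbed into V; the Neumann datum at x = 6 is zero, so no boundary term remains).
Substituting f(x) = 2 - 2*x, the right-hand side is ∫_0^6 (2 - 2*x) v dx.


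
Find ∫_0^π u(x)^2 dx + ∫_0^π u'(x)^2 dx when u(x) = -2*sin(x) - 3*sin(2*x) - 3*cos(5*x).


||u||_{H^1(0,π)}^2 = -624/7 + 287*π/2

u'(x) = 15*sin(5*x) - 2*cos(x) - 6*cos(2*x).
Expand u² and (u')² and integrate term by term on (0, π), using: for integers n ≥ 1, ∫_0^π sin²(nx) dx = ∫_0^π cos²(nx) dx = π/2; for n ≠ n', ∫_0^π sin(nx)sin(n'x) dx = ∫_0^π cos(nx)cos(n'x) dx = 0; and by product-to-sum, ∫_0^π sin(nx)cos(n'x) dx = ½∫_0^π [sin((n+n')x) + sin((n−n')x)] dx, which is 0 when n+n' is even and 2n/(n²−n'²) when n+n' is odd (it need not vanish on (0, π)).
  u² squared terms: (-3)²·∫cos(5x)² dx = 9·π/2 = 9*π/2;  (-3)²·∫sin(2x)² dx = 9·π/2 = 9*π/2;  (-2)²·∫sin(x)² dx = 4·π/2 = 2*π.
  u² cross terms: 2·(-3)·(-3)·∫cos(5x)·sin(2x) dx = 18·(-4/21) = -24/7;  2·(-3)·(-2)·∫cos(5x)·sin(x) dx = 12·(0) = 0;  2·(-3)·(-2)·∫sin(2x)·sin(x) dx = 12·(0) = 0.
  So ∫_0^π u² dx = 9*π/2 + 9*π/2 + 2*π − 24/7 + 0 + 0 = -24/7 + 11*π.
  (u')² squared terms: (-6)²·∫cos(2x)² dx = 36·π/2 = 18*π;  (-2)²·∫cos(x)² dx = 4·π/2 = 2*π;  (15)²·∫sin(5x)² dx = 225·π/2 = 225*π/2.
  (u')² cross terms: 2·(-6)·(-2)·∫cos(2x)·cos(x) dx = 24·(0) = 0;  2·(-6)·(15)·∫cos(2x)·sin(5x) dx = -180·(10/21) = -600/7;  2·(-2)·(15)·∫cos(x)·sin(5x) dx = -60·(0) = 0.
  So ∫_0^π (u')² dx = 18*π + 2*π + 225*π/2 + 0 − 600/7 + 0 = -600/7 + 265*π/2.
||u||_{H^1}^2 = (-24/7 + 11*π) + (-600/7 + 265*π/2) = -624/7 + 287*π/2.
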